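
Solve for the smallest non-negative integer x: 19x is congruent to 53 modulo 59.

9

19⁻¹ ≡ 28 (mod 59) because 19·28 = 532 = 9·59 + 1.
Multiplying both sides by 28: x ≡ 28·53 = 1484 ≡ 9 (mod 59).
Check: 19·9 = 171 = 2·59 + 53.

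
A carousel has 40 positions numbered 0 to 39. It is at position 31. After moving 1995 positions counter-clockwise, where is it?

1995 = 49·40 + 35, so 1995 mod 40 = 35.
(31 − 35) mod 40 = 36.

36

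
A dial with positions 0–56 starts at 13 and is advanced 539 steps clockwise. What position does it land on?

39

539 mod 57 = 26 (since 9·57 = 513).
(13 + 26) mod 57 = 39.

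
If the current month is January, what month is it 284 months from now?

284 mod 12 = 8 (since 23·12 = 276).
January + 8 months → September.

September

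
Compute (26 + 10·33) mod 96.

10·33 = 330.
Dividing 330 by 96 gives quotient 3 and remainder 42.
(26 + 42) mod 96 = 68.

68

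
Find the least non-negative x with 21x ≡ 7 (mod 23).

21⁻¹ ≡ 11 (mod 23) because 21·11 = 231 = 10·23 + 1.
Multiplying both sides by 11: x ≡ 11·7 = 77 ≡ 8 (mod 23).

8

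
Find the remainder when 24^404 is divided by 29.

7

Successive squares of 24 mod 29: 24^1≡24, 24^2≡25, 24^4≡16, 24^8≡24, 24^16≡25, 24^32≡16, 24^64≡24, 24^128≡25, 24^256≡16.
404 = 4 + 16 + 128 + 256, so 24^404 ≡ 16·25·25·16 ≡ 7 (mod 29).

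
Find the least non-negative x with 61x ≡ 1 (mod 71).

The inverse of 61 mod 71 is 7 (since 61·7 = 427 ≡ 1).
So x ≡ 7·1 = 7 ≡ 7 (mod 71).
Check: 61·7 = 427 = 6·71 + 1.

7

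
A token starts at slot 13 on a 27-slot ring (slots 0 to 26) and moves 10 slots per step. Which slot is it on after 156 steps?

7

156·10 = 1560.
1560 mod 27 = 21 (since 57·27 = 1539).
(13 + 21) mod 27 = 7.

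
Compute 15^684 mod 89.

85

Successive squares of 15 mod 89: 15^1≡15, 15^2≡47, 15^4≡73, 15^8≡78, 15^16≡32, 15^32≡45, 15^64≡67, 15^128≡39, 15^256≡8, 15^512≡64.
Since 684 = 4 + 8 + 32 + 128 + 512 in binary, 15^684 ≡ 73·78·45·39·64 ≡ 85 (mod 89).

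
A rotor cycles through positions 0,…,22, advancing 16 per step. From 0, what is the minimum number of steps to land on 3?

16

16⁻¹ ≡ 13 (mod 23) because 16·13 = 208 = 9·23 + 1.
Multiplying both sides by 13: x ≡ 13·3 = 39 ≡ 16 (mod 23).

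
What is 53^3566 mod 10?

9

Last digits of 3^n: 3, 9, 7, 1 (period 4).
3566 leaves remainder 2 on division by 4, so 53^3566 ends in 9.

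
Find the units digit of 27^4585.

The units digit of 27^n cycles with period 4: 7, 9, 3, 1, …
4585 mod 4 = 1, so the last digit matches 7^1 = 7.

7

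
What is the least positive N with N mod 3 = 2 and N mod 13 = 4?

17

Since 13·1 ≡ 1 (mod 3), take x = 4 + 13·((2−4)·1 mod 3) = 4 + 13·1 = 17.
Check: 17 mod 3 = 2, 17 mod 13 = 4.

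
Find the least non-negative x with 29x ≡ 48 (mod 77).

76

The inverse of 29 mod 77 is 8 (since 29·8 = 232 ≡ 1).
Multiplying both sides by 8: x ≡ 8·48 = 384 ≡ 76 (mod 77).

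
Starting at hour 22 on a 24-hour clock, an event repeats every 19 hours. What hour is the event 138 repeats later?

138·19 = 2622.
Dividing 2622 by 24 gives quotient 109 and remainder 6.
(22 + 6) mod 24 = 4.

4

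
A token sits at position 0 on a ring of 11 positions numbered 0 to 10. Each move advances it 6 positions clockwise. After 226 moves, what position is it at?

226·6 = 1356.
1356 − 123·11 = 3, so 1356 ≡ 3 (mod 11).
(0 + 3) mod 11 = 3.

3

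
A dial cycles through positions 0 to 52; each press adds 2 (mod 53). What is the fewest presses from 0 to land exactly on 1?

2·27 = 54 = 1·53 + 1, so 2⁻¹ ≡ 27 (mod 53).

27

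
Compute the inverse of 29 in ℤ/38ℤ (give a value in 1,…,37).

38 = 1·29 + 9
29 = 3·9 + 2
9 = 4·2 + 1
2 = 2·1 + 0
Back-substituting gives 29·21 ≡ 1 (mod 38).

21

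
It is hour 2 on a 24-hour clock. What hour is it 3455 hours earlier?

Dividing 3455 by 24 gives quotient 143 and remainder 23.
(2 − 23) mod 24 = 3.

3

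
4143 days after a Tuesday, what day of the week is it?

4143 mod 7 = 6 (since 591·7 = 4137).
Tuesday + 6 days → Monday.

Monday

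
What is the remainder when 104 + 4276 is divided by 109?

20

Dividing 4276 by 109 gives quotient 39 and remainder 25.
(104 + 25) mod 109 = 20.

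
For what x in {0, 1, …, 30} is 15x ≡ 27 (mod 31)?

The inverse of 15 mod 31 is 29 (since 15·29 = 435 ≡ 1).
Multiplying both sides by 29: x ≡ 29·27 = 783 ≡ 8 (mod 31).

8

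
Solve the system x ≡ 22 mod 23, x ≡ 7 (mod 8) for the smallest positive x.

x ≡ 7 (mod 8) gives x ∈ {7, 15, 23, 31, 39, 47, 55, 63, …}.
The first of these with x mod 23 = 22 is 183.

183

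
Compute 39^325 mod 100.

Successive squares of 39 mod 100: 39^1≡39, 39^2≡21, 39^4≡41, 39^8≡81, 39^16≡61, 39^32≡21, 39^64≡41, 39^128≡81, 39^256≡61.
Since 325 = 1 + 4 + 64 + 256 in binary, 39^325 ≡ 39·41·41·61 ≡ 99 (mod 100).

99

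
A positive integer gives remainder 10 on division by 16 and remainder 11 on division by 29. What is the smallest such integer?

Since 29·5 ≡ 1 (mod 16), take x = 11 + 29·((10−11)·5 mod 16) = 11 + 29·11 = 330.
Check: 330 mod 16 = 10, 330 mod 29 = 11.

330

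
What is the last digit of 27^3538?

The units digit of 27^n cycles with period 4: 7, 9, 3, 1, …
3538 leaves remainder 2 on division by 4, so 27^3538 ends in 9.

9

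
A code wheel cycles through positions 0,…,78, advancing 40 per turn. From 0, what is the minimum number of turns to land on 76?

73

The inverse of 40 mod 79 is 2 (since 40·2 = 80 ≡ 1).
Multiplying both sides by 2: x ≡ 2·76 = 152 ≡ 73 (mod 79).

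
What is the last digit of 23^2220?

Last digits of 3^n: 3, 9, 7, 1 (period 4).
2220 leaves remainder 0 on division by 4, so 23^2220 ends in 1.

1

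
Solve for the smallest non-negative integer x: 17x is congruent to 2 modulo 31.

22

17⁻¹ ≡ 11 (mod 31) because 17·11 = 187 = 6·31 + 1.
Multiplying both sides by 11: x ≡ 11·2 = 22 ≡ 22 (mod 31).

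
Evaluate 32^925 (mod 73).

37

Successive squares of 32 mod 73: 32^1≡32, 32^2≡2, 32^4≡4, 32^8≡16, 32^16≡37, 32^32≡55, 32^64≡32, 32^128≡2, 32^256≡4, 32^512≡16.
925 = 1 + 4 + 8 + 16 + 128 + 256 + 512, so 32^925 ≡ 32·4·16·37·2·4·16 ≡ 37 (mod 73).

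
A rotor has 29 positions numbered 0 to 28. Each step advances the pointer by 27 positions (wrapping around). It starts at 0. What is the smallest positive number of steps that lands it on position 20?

19

27⁻¹ ≡ 14 (mod 29) because 27·14 = 378 = 13·29 + 1.
So x ≡ 14·20 = 280 ≡ 19 (mod 29).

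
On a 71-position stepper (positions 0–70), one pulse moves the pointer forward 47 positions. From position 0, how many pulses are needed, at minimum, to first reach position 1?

68

71 = 1·47 + 24
47 = 1·24 + 23
24 = 1·23 + 1
23 = 23·1 + 0
Back-substituting gives 47·68 ≡ 1 (mod 71).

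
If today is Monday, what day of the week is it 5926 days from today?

Friday

Dividing 5926 by 7 gives quotient 846 and remainder 4.
Monday + 4 days → Friday.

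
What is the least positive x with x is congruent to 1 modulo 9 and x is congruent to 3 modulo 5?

28

x ≡ 3 (mod 5) gives x ∈ {3, 8, 13, 18, 23, 28}.
The first of these with x mod 9 = 1 is 28.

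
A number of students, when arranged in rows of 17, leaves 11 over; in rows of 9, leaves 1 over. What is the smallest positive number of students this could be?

Since 9·2 ≡ 1 (mod 17), take x = 1 + 9·((11−1)·2 mod 17) = 1 + 9·3 = 28.
Check: 28 mod 17 = 11, 28 mod 9 = 1.

28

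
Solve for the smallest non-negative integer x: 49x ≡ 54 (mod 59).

49⁻¹ ≡ 53 (mod 59) because 49·53 = 2597 = 44·59 + 1.
So x ≡ 53·54 = 2862 ≡ 30 (mod 59).

30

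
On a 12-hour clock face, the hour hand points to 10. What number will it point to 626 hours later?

Dividing 626 by 12 gives quotient 52 and remainder 2.
10 + 2 → 12 on a 12-hour dial.

12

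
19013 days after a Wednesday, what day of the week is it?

19013 − 2716·7 = 1, so 19013 ≡ 1 (mod 7).
Wednesday + 1 day → Thursday.

Thursday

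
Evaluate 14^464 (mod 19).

9

Square-and-reduce mod 19: 14^1≡14, 14^2≡6, 14^4≡17, 14^8≡4, 14^16≡16, 14^32≡9, 14^64≡5, 14^128≡6, 14^256≡17.
Since 464 = 16 + 64 + 128 + 256 in binary, 14^464 ≡ 16·5·6·17 ≡ 9 (mod 19).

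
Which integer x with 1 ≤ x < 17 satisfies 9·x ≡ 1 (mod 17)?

2

17 = 1·9 + 8
9 = 1·8 + 1
8 = 8·1 + 0
Back-substituting gives 9·2 ≡ 1 (mod 17).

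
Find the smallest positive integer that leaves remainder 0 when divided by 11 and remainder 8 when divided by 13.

99

x ≡ 0 (mod 11) gives x ∈ {0, 11, 22, 33, 44, 55, 66, 77, …}.
The first of these with x mod 13 = 8 is 99.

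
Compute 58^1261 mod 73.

15

Square-and-reduce mod 73: 58^1≡58, 58^2≡6, 58^4≡36, 58^8≡55, 58^16≡32, 58^32≡2, 58^64≡4, 58^128≡16, 58^256≡37, 58^512≡55, 58^1024≡32.
Since 1261 = 1 + 4 + 8 + 32 + 64 + 128 + 1024 in binary, 58^1261 ≡ 58·36·55·2·4·16·32 ≡ 15 (mod 73).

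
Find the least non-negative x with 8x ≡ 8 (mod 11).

The inverse of 8 mod 11 is 7 (since 8·7 = 56 ≡ 1).
Multiplying both sides by 7: x ≡ 7·8 = 56 ≡ 1 (mod 11).

1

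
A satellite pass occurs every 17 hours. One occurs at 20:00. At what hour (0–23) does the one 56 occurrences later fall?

56·17 = 952.
Dividing 952 by 24 gives quotient 39 and remainder 16.
(20 + 16) mod 24 = 12.

12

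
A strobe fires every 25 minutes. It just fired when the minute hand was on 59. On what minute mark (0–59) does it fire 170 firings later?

49

170·25 = 4250.
4250 = 70·60 + 50, so 4250 mod 60 = 50.
(59 + 50) mod 60 = 49.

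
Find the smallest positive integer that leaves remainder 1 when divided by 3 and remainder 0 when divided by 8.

16

x ≡ 1 (mod 3) gives x ∈ {1, 4, 7, 10, 13, 16}.
The first of these with x mod 8 = 0 is 16.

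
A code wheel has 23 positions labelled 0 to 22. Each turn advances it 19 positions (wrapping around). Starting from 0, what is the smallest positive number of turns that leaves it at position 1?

17

19·17 = 323 = 14·23 + 1, so 19⁻¹ ≡ 17 (mod 23).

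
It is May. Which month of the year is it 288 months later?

May

Dividing 288 by 12 gives quotient 24 and remainder 0.
May + 0 months → May.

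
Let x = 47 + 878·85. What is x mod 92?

65

878·85 = 74630.
Dividing 74630 by 92 gives quotient 811 and remainder 18.
(47 + 18) mod 92 = 65.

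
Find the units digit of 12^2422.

Powers of 2 mod 10 repeat with period 4: 2, 4, 8, 6.
2422 leaves remainder 2 on division by 4, so 12^2422 ends in 4.

4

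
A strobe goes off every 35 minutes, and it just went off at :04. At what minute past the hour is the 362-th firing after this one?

14

362·35 = 12670.
12670 = 211·60 + 10, so 12670 mod 60 = 10.
(4 + 10) mod 60 = 14.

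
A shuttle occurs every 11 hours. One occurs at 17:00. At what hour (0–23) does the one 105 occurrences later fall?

105·11 = 1155.
1155 = 48·24 + 3, so 1155 mod 24 = 3.
(17 + 3) mod 24 = 20.

20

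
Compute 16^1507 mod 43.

41

Square-and-reduce mod 43: 16^1≡16, 16^2≡41, 16^4≡4, 16^8≡16, 16^16≡41, 16^32≡4, 16^64≡16, 16^128≡41, 16^256≡4, 16^512≡16, 16^1024≡41.
1507 = 1 + 2 + 32 + 64 + 128 + 256 + 1024, so 16^1507 ≡ 16·41·4·16·41·4·41 ≡ 41 (mod 43).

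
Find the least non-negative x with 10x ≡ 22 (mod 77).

33

The inverse of 10 mod 77 is 54 (since 10·54 = 540 ≡ 1).
Multiplying both sides by 54: x ≡ 54·22 = 1188 ≡ 33 (mod 77).
Check: 10·33 = 330 = 4·77 + 22.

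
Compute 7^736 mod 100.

1

By repeated squaring mod 100: 7^1≡7, 7^2≡49, 7^4≡1, 7^8≡1, 7^16≡1, 7^32≡1, 7^64≡1, 7^128≡1, 7^256≡1, 7^512≡1.
736 = 32 + 64 + 128 + 512, so 7^736 ≡ 1·1·1·1 ≡ 1 (mod 100).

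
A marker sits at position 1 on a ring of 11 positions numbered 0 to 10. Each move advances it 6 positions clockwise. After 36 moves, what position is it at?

36·6 = 216.
Dividing 216 by 11 gives quotient 19 and remainder 7.
(1 + 7) mod 11 = 8.

8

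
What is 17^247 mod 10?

The units digit of 17^n cycles with period 4: 7, 9, 3, 1, …
247 mod 4 = 3, so the last digit matches 7^3 = 3.

3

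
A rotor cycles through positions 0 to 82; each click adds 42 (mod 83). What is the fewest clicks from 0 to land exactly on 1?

83 = 1·42 + 41
42 = 1·41 + 1
41 = 41·1 + 0
Back-substituting gives 42·2 ≡ 1 (mod 83).

2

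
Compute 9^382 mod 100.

Square-and-reduce mod 100: 9^1≡9, 9^2≡81, 9^4≡61, 9^8≡21, 9^16≡41, 9^32≡81, 9^64≡61, 9^128≡21, 9^256≡41.
382 = 2 + 4 + 8 + 16 + 32 + 64 + 256, so 9^382 ≡ 81·61·21·41·81·61·41 ≡ 81 (mod 100).

81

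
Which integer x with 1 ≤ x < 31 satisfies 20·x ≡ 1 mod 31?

14

31 = 1·20 + 11
20 = 1·11 + 9
11 = 1·9 + 2
9 = 4·2 + 1
2 = 2·1 + 0
Back-substituting gives 20·14 ≡ 1 (mod 31).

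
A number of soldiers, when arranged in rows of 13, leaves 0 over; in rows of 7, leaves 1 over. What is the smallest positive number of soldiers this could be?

78

Since 7·2 ≡ 1 (mod 13), take x = 1 + 7·((0−1)·2 mod 13) = 1 + 7·11 = 78.
Check: 78 mod 13 = 0, 78 mod 7 = 1.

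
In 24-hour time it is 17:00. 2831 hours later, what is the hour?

16

2831 − 117·24 = 23, so 2831 ≡ 23 (mod 24).
(17 + 23) mod 24 = 16.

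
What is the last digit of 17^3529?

The units digit of 17^n cycles with period 4: 7, 9, 3, 1, …
3529 leaves remainder 1 on division by 4, so 17^3529 ends in 7.

7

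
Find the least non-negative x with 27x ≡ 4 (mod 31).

The inverse of 27 mod 31 is 23 (since 27·23 = 621 ≡ 1).
So x ≡ 23·4 = 92 ≡ 30 (mod 31).

30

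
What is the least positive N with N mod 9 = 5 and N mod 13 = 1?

x ≡ 5 (mod 9) gives x ∈ {5, 14}.
The first of these with x mod 13 = 1 is 14.

14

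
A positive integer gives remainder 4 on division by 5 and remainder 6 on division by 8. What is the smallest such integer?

x ≡ 4 (mod 5) gives x ∈ {4, 9, 14}.
The first of these with x mod 8 = 6 is 14.

14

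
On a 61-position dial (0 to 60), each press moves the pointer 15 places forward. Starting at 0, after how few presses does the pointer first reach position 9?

25

15⁻¹ ≡ 57 (mod 61) because 15·57 = 855 = 14·61 + 1.
So x ≡ 57·9 = 513 ≡ 25 (mod 61).
Check: 15·25 = 375 = 6·61 + 9.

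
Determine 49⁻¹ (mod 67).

26

49·26 = 1274 = 19·67 + 1, so 49⁻¹ ≡ 26 (mod 67).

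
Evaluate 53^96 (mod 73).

64

Successive squares of 53 mod 73: 53^1≡53, 53^2≡35, 53^4≡57, 53^8≡37, 53^16≡55, 53^32≡32, 53^64≡2.
Since 96 = 32 + 64 in binary, 53^96 ≡ 32·2 ≡ 64 (mod 73).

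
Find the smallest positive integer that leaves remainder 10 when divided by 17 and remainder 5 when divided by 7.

61

x ≡ 5 (mod 7) gives x ∈ {5, 12, 19, 26, 33, 40, 47, 54, …}.
The first of these with x mod 17 = 10 is 61.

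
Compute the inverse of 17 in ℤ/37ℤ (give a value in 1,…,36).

17·24 = 408 = 11·37 + 1, so 17⁻¹ ≡ 24 (mod 37).

24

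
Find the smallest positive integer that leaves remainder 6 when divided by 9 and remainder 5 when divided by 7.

Since 7·4 ≡ 1 (mod 9), take x = 5 + 7·((6−5)·4 mod 9) = 5 + 7·4 = 33.
Check: 33 mod 9 = 6, 33 mod 7 = 5.

33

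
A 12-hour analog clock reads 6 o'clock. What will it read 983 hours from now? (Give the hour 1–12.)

983 = 81·12 + 11, so 983 mod 12 = 11.
6 + 11 → 5 on a 12-hour dial.

5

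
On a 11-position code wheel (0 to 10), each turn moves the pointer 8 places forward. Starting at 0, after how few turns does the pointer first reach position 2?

3

8⁻¹ ≡ 7 (mod 11) because 8·7 = 56 = 5·11 + 1.
So x ≡ 7·2 = 14 ≡ 3 (mod 11).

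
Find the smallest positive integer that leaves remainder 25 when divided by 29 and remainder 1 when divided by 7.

141

Since 7·25 ≡ 1 (mod 29), take x = 1 + 7·((25−1)·25 mod 29) = 1 + 7·20 = 141.
Check: 141 mod 29 = 25, 141 mod 7 = 1.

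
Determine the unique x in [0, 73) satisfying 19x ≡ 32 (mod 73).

19⁻¹ ≡ 50 (mod 73) because 19·50 = 950 = 13·73 + 1.
So x ≡ 50·32 = 1600 ≡ 67 (mod 73).

67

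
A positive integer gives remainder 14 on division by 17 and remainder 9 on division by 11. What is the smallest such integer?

31

Since 11·14 ≡ 1 (mod 17), take x = 9 + 11·((14−9)·14 mod 17) = 9 + 11·2 = 31.
Check: 31 mod 17 = 14, 31 mod 11 = 9.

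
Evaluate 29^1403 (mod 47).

Square-and-reduce mod 47: 29^1≡29, 29^2≡42, 29^4≡25, 29^8≡14, 29^16≡8, 29^32≡17, 29^64≡7, 29^128≡2, 29^256≡4, 29^512≡16, 29^1024≡21.
1403 = 1 + 2 + 8 + 16 + 32 + 64 + 256 + 1024, so 29^1403 ≡ 29·42·14·8·17·7·4·21 ≡ 46 (mod 47).

46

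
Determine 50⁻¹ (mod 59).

13

50·13 = 650 = 11·59 + 1, so 50⁻¹ ≡ 13 (mod 59).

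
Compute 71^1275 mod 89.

Square-and-reduce mod 89: 71^1≡71, 71^2≡57, 71^4≡45, 71^8≡67, 71^16≡39, 71^32≡8, 71^64≡64, 71^128≡2, 71^256≡4, 71^512≡16, 71^1024≡78.
1275 = 1 + 2 + 8 + 16 + 32 + 64 + 128 + 1024, so 71^1275 ≡ 71·57·67·39·8·64·2·78 ≡ 84 (mod 89).

84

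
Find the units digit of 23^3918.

Last digits of 3^n: 3, 9, 7, 1 (period 4).
3918 mod 4 = 2, so the last digit matches 3^2 = 9.

9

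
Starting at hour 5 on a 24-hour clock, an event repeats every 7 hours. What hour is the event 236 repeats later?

236·7 = 1652.
Dividing 1652 by 24 gives quotient 68 and remainder 20.
(5 + 20) mod 24 = 1.

1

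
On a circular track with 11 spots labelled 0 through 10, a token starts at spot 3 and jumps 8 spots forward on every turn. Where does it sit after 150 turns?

4

150·8 = 1200.
1200 − 109·11 = 1, so 1200 ≡ 1 (mod 11).
(3 + 1) mod 11 = 4.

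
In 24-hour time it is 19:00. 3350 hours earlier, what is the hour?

Dividing 3350 by 24 gives quotient 139 and remainder 14.
(19 − 14) mod 24 = 5.

5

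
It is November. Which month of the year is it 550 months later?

September

Dividing 550 by 12 gives quotient 45 and remainder 10.
November + 10 months → September.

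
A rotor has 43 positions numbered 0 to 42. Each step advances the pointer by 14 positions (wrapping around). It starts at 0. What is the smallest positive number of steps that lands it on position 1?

14⁻¹ ≡ 40 (mod 43) because 14·40 = 560 = 13·43 + 1.
Multiplying both sides by 40: x ≡ 40·1 = 40 ≡ 40 (mod 43).

40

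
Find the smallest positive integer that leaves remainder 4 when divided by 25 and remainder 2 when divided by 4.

Since 4·19 ≡ 1 (mod 25), take x = 2 + 4·((4−2)·19 mod 25) = 2 + 4·13 = 54.
Check: 54 mod 25 = 4, 54 mod 4 = 2.

54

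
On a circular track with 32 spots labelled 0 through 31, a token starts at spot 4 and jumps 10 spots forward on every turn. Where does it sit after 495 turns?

26

495·10 = 4950.
4950 mod 32 = 22 (since 154·32 = 4928).
(4 + 22) mod 32 = 26.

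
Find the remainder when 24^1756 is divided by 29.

Successive squares of 24 mod 29: 24^1≡24, 24^2≡25, 24^4≡16, 24^8≡24, 24^16≡25, 24^32≡16, 24^64≡24, 24^128≡25, 24^256≡16, 24^512≡24, 24^1024≡25.
Since 1756 = 4 + 8 + 16 + 64 + 128 + 512 + 1024 in binary, 24^1756 ≡ 16·24·25·24·25·24·25 ≡ 23 (mod 29).

23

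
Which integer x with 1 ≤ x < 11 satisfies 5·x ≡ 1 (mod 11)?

11 = 2·5 + 1
5 = 5·1 + 0
Back-substituting gives 5·9 ≡ 1 (mod 11).

9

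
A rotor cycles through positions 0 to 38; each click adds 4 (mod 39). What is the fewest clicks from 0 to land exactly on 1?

10

4·10 = 40 = 1·39 + 1, so 4⁻¹ ≡ 10 (mod 39).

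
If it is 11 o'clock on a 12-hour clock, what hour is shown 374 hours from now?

Dividing 374 by 12 gives quotient 31 and remainder 2.
11 + 2 → 1 on a 12-hour dial.

1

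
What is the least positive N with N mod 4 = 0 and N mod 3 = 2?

x ≡ 2 (mod 3) gives x ∈ {2, 5, 8}.
The first of these with x mod 4 = 0 is 8.

8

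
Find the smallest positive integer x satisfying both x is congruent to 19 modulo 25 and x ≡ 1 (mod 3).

x ≡ 1 (mod 3) gives x ∈ {1, 4, 7, 10, 13, 16, 19}.
The first of these with x mod 25 = 19 is 19.

19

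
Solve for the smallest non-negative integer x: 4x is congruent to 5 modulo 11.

4⁻¹ ≡ 3 (mod 11) because 4·3 = 12 = 1·11 + 1.
Multiplying both sides by 3: x ≡ 3·5 = 15 ≡ 4 (mod 11).

4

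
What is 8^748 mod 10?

6

The units digit of 8^n cycles with period 4: 8, 4, 2, 6, …
748 mod 4 = 0, so the last digit matches 8^4 = 6.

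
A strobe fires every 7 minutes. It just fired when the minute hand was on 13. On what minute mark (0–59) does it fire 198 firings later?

198·7 = 1386.
1386 = 23·60 + 6, so 1386 mod 60 = 6.
(13 + 6) mod 60 = 19.

19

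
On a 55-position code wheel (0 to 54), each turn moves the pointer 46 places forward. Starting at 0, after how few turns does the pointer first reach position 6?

The inverse of 46 mod 55 is 6 (since 46·6 = 276 ≡ 1).
Multiplying both sides by 6: x ≡ 6·6 = 36 ≡ 36 (mod 55).
Check: 46·36 = 1656 = 30·55 + 6.

36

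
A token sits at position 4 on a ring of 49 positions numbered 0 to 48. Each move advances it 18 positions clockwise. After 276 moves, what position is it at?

276·18 = 4968.
4968 mod 49 = 19 (since 101·49 = 4949).
(4 + 19) mod 49 = 23.

23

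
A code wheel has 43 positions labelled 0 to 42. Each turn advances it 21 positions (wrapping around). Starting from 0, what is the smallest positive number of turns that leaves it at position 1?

41

21·41 = 861 = 20·43 + 1, so 21⁻¹ ≡ 41 (mod 43).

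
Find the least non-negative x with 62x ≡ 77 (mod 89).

62⁻¹ ≡ 56 (mod 89) because 62·56 = 3472 = 39·89 + 1.
So x ≡ 56·77 = 4312 ≡ 40 (mod 89).

40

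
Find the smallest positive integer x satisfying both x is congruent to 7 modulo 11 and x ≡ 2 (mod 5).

7

Since 5·9 ≡ 1 (mod 11), take x = 2 + 5·((7−2)·9 mod 11) = 2 + 5·1 = 7.
Check: 7 mod 11 = 7, 7 mod 5 = 2.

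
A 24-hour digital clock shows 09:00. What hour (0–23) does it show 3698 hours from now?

11

Dividing 3698 by 24 gives quotient 154 and remainder 2.
(9 + 2) mod 24 = 11.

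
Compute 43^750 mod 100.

Successive squares of 43 mod 100: 43^1≡43, 43^2≡49, 43^4≡1, 43^8≡1, 43^16≡1, 43^32≡1, 43^64≡1, 43^128≡1, 43^256≡1, 43^512≡1.
Since 750 = 2 + 4 + 8 + 32 + 64 + 128 + 512 in binary, 43^750 ≡ 49·1·1·1·1·1·1 ≡ 49 (mod 100).

49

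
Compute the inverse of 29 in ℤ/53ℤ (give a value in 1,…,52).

11

53 = 1·29 + 24
29 = 1·24 + 5
24 = 4·5 + 4
5 = 1·4 + 1
4 = 4·1 + 0
Back-substituting gives 29·11 ≡ 1 (mod 53).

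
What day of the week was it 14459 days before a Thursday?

Sunday

14459 − 2065·7 = 4, so 14459 ≡ 4 (mod 7).
Thursday − 4 days → Sunday.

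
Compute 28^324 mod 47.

By repeated squaring mod 47: 28^1≡28, 28^2≡32, 28^4≡37, 28^8≡6, 28^16≡36, 28^32≡27, 28^64≡24, 28^128≡12, 28^256≡3.
324 = 4 + 64 + 256, so 28^324 ≡ 37·24·3 ≡ 32 (mod 47).

32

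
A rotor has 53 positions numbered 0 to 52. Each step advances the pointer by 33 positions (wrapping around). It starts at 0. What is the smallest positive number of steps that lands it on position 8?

33⁻¹ ≡ 45 (mod 53) because 33·45 = 1485 = 28·53 + 1.
So x ≡ 45·8 = 360 ≡ 42 (mod 53).

42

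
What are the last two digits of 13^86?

By repeated squaring mod 100: 13^1≡13, 13^2≡69, 13^4≡61, 13^8≡21, 13^16≡41, 13^32≡81, 13^64≡61.
86 = 2 + 4 + 16 + 64, so 13^86 ≡ 69·61·41·61 ≡ 9 (mod 100).

09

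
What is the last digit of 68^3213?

Powers of 8 mod 10 repeat with period 4: 8, 4, 2, 6.
3213 leaves remainder 1 on division by 4, so 68^3213 ends in 8.

8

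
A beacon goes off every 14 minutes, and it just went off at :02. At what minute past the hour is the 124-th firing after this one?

58

124·14 = 1736.
Dividing 1736 by 60 gives quotient 28 and remainder 56.
(2 + 56) mod 60 = 58.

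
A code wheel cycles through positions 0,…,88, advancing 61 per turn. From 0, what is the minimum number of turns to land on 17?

28

The inverse of 61 mod 89 is 54 (since 61·54 = 3294 ≡ 1).
So x ≡ 54·17 = 918 ≡ 28 (mod 89).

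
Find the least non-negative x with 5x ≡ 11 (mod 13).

5⁻¹ ≡ 8 (mod 13) because 5·8 = 40 = 3·13 + 1.
Multiplying both sides by 8: x ≡ 8·11 = 88 ≡ 10 (mod 13).

10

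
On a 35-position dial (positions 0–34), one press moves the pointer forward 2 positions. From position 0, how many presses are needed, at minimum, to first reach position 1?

18

2·18 = 36 = 1·35 + 1, so 2⁻¹ ≡ 18 (mod 35).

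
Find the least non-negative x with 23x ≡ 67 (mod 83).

39

23⁻¹ ≡ 65 (mod 83) because 23·65 = 1495 = 18·83 + 1.
Multiplying both sides by 65: x ≡ 65·67 = 4355 ≡ 39 (mod 83).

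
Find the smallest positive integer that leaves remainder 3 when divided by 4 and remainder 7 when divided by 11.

7

x ≡ 3 (mod 4) gives x ∈ {3, 7}.
The first of these with x mod 11 = 7 is 7.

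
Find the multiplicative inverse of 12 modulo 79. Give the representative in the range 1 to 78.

79 = 6·12 + 7
12 = 1·7 + 5
7 = 1·5 + 2
5 = 2·2 + 1
2 = 2·1 + 0
Back-substituting gives 12·33 ≡ 1 (mod 79).

33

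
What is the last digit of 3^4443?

Last digits of 3^n: 3, 9, 7, 1 (period 4).
4443 mod 4 = 3, so the last digit matches 3^3 = 7.

7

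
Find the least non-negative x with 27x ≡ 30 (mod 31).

27⁻¹ ≡ 23 (mod 31) because 27·23 = 621 = 20·31 + 1.
So x ≡ 23·30 = 690 ≡ 8 (mod 31).
Check: 27·8 = 216 = 6·31 + 30.

8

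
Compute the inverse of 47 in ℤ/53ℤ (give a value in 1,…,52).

47·44 = 2068 = 39·53 + 1, so 47⁻¹ ≡ 44 (mod 53).

44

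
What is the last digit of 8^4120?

6

The units digit of 8^n cycles with period 4: 8, 4, 2, 6, …
4120 leaves remainder 0 on division by 4, so 8^4120 ends in 6.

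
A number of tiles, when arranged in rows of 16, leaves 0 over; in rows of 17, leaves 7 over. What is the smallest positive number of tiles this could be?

160

x ≡ 0 (mod 16) gives x ∈ {0, 16, 32, 48, 64, 80, 96, 112, …}.
The first of these with x mod 17 = 7 is 160.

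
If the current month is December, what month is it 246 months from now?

246 − 20·12 = 6, so 246 ≡ 6 (mod 12).
December + 6 months → June.

June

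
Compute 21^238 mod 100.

By repeated squaring mod 100: 21^1≡21, 21^2≡41, 21^4≡81, 21^8≡61, 21^16≡21, 21^32≡41, 21^64≡81, 21^128≡61.
238 = 2 + 4 + 8 + 32 + 64 + 128, so 21^238 ≡ 41·81·61·41·81·61 ≡ 61 (mod 100).

61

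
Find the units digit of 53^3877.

Powers of 3 mod 10 repeat with period 4: 3, 9, 7, 1.
3877 leaves remainder 1 on division by 4, so 53^3877 ends in 3.

3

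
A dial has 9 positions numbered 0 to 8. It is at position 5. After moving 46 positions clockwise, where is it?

6

46 mod 9 = 1 (since 5·9 = 45).
(5 + 1) mod 9 = 6.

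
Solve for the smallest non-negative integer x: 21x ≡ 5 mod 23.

21⁻¹ ≡ 11 (mod 23) because 21·11 = 231 = 10·23 + 1.
So x ≡ 11·5 = 55 ≡ 9 (mod 23).
Check: 21·9 = 189 = 8·23 + 5.

9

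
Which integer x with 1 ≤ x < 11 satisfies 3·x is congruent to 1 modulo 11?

11 = 3·3 + 2
3 = 1·2 + 1
2 = 2·1 + 0
Back-substituting gives 3·4 ≡ 1 (mod 11).

4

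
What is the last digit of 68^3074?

4

Last digits of 8^n: 8, 4, 2, 6 (period 4).
3074 mod 4 = 2, so the last digit matches 8^2 = 4.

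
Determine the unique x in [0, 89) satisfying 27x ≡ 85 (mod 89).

46

The inverse of 27 mod 89 is 33 (since 27·33 = 891 ≡ 1).
Multiplying both sides by 33: x ≡ 33·85 = 2805 ≡ 46 (mod 89).
Check: 27·46 = 1242 = 13·89 + 85.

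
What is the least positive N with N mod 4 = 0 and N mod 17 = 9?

60

x ≡ 0 (mod 4) gives x ∈ {0, 4, 8, 12, 16, 20, 24, 28, …}.
The first of these with x mod 17 = 9 is 60.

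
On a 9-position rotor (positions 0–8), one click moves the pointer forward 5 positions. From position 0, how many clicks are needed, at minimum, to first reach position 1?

2

5·2 = 10 = 1·9 + 1, so 5⁻¹ ≡ 2 (mod 9).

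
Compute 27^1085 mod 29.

12

Successive squares of 27 mod 29: 27^1≡27, 27^2≡4, 27^4≡16, 27^8≡24, 27^16≡25, 27^32≡16, 27^64≡24, 27^128≡25, 27^256≡16, 27^512≡24, 27^1024≡25.
1085 = 1 + 4 + 8 + 16 + 32 + 1024, so 27^1085 ≡ 27·16·24·25·16·25 ≡ 12 (mod 29).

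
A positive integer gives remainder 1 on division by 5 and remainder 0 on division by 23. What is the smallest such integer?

46

Since 23·2 ≡ 1 (mod 5), take x = 0 + 23·((1−0)·2 mod 5) = 0 + 23·2 = 46.
Check: 46 mod 5 = 1, 46 mod 23 = 0.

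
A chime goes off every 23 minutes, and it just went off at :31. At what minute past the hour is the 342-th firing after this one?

37

342·23 = 7866.
Dividing 7866 by 60 gives quotient 131 and remainder 6.
(31 + 6) mod 60 = 37.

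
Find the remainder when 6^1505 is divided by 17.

6

Square-and-reduce mod 17: 6^1≡6, 6^2≡2, 6^4≡4, 6^8≡16, 6^16≡1, 6^32≡1, 6^64≡1, 6^128≡1, 6^256≡1, 6^512≡1, 6^1024≡1.
Since 1505 = 1 + 32 + 64 + 128 + 256 + 1024 in binary, 6^1505 ≡ 6·1·1·1·1·1 ≡ 6 (mod 17).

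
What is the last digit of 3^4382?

Powers of 3 mod 10 repeat with period 4: 3, 9, 7, 1.
4382 leaves remainder 2 on division by 4, so 3^4382 ends in 9.

9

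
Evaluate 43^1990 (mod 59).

41

Successive squares of 43 mod 59: 43^1≡43, 43^2≡20, 43^4≡46, 43^8≡51, 43^16≡5, 43^32≡25, 43^64≡35, 43^128≡45, 43^256≡19, 43^512≡7, 43^1024≡49.
1990 = 2 + 4 + 64 + 128 + 256 + 512 + 1024, so 43^1990 ≡ 20·46·35·45·19·7·49 ≡ 41 (mod 59).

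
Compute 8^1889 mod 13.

Successive squares of 8 mod 13: 8^1≡8, 8^2≡12, 8^4≡1, 8^8≡1, 8^16≡1, 8^32≡1, 8^64≡1, 8^128≡1, 8^256≡1, 8^512≡1, 8^1024≡1.
Since 1889 = 1 + 32 + 64 + 256 + 512 + 1024 in binary, 8^1889 ≡ 8·1·1·1·1·1 ≡ 8 (mod 13).

8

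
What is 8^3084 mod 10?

The units digit of 8^n cycles with period 4: 8, 4, 2, 6, …
3084 mod 4 = 0, so the last digit matches 8^4 = 6.

6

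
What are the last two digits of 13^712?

Successive squares of 13 mod 100: 13^1≡13, 13^2≡69, 13^4≡61, 13^8≡21, 13^16≡41, 13^32≡81, 13^64≡61, 13^128≡21, 13^256≡41, 13^512≡81.
Since 712 = 8 + 64 + 128 + 512 in binary, 13^712 ≡ 21·61·21·81 ≡ 81 (mod 100).

81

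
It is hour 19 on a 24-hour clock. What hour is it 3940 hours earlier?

3940 = 164·24 + 4, so 3940 mod 24 = 4.
(19 − 4) mod 24 = 15.

15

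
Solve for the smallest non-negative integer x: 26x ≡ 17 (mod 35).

26⁻¹ ≡ 31 (mod 35) because 26·31 = 806 = 23·35 + 1.
Multiplying both sides by 31: x ≡ 31·17 = 527 ≡ 2 (mod 35).

2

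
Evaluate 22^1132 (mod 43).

4

By repeated squaring mod 43: 22^1≡22, 22^2≡11, 22^4≡35, 22^8≡21, 22^16≡11, 22^32≡35, 22^64≡21, 22^128≡11, 22^256≡35, 22^512≡21, 22^1024≡11.
1132 = 4 + 8 + 32 + 64 + 1024, so 22^1132 ≡ 35·21·35·21·11 ≡ 4 (mod 43).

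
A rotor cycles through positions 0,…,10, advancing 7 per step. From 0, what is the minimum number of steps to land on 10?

7⁻¹ ≡ 8 (mod 11) because 7·8 = 56 = 5·11 + 1.
Multiplying both sides by 8: x ≡ 8·10 = 80 ≡ 3 (mod 11).

3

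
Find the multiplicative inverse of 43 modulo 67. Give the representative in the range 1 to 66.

53

43·53 = 2279 = 34·67 + 1, so 43⁻¹ ≡ 53 (mod 67).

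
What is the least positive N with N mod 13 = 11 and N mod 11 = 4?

x ≡ 4 (mod 11) gives x ∈ {4, 15, 26, 37}.
The first of these with x mod 13 = 11 is 37.

37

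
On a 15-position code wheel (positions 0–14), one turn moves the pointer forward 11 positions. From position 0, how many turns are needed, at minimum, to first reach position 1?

11

15 = 1·11 + 4
11 = 2·4 + 3
4 = 1·3 + 1
3 = 3·1 + 0
Back-substituting gives 11·11 ≡ 1 (mod 15).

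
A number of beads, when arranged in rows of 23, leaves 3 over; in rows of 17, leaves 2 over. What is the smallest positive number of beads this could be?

x ≡ 2 (mod 17) gives x ∈ {2, 19, 36, 53, 70, 87, 104, 121, …}.
The first of these with x mod 23 = 3 is 325.

325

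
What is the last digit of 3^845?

The units digit of 3^n cycles with period 4: 3, 9, 7, 1, …
845 mod 4 = 1, so the last digit matches 3^1 = 3.

3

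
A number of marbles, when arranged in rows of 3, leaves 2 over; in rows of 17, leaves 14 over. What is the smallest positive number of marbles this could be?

x ≡ 2 (mod 3) gives x ∈ {2, 5, 8, 11, 14}.
The first of these with x mod 17 = 14 is 14.

14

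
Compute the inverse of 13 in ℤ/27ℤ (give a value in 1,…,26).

13·25 = 325 = 12·27 + 1, so 13⁻¹ ≡ 25 (mod 27).

25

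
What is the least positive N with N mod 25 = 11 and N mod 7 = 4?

11

x ≡ 4 (mod 7) gives x ∈ {4, 11}.
The first of these with x mod 25 = 11 is 11.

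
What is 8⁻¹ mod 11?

7

11 = 1·8 + 3
8 = 2·3 + 2
3 = 1·2 + 1
2 = 2·1 + 0
Back-substituting gives 8·7 ≡ 1 (mod 11).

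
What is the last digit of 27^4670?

9

Powers of 7 mod 10 repeat with period 4: 7, 9, 3, 1.
4670 leaves remainder 2 on division by 4, so 27^4670 ends in 9.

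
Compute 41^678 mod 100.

21

Successive squares of 41 mod 100: 41^1≡41, 41^2≡81, 41^4≡61, 41^8≡21, 41^16≡41, 41^32≡81, 41^64≡61, 41^128≡21, 41^256≡41, 41^512≡81.
Since 678 = 2 + 4 + 32 + 128 + 512 in binary, 41^678 ≡ 81·61·81·21·81 ≡ 21 (mod 100).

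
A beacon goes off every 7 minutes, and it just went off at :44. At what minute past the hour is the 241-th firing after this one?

241·7 = 1687.
1687 mod 60 = 7 (since 28·60 = 1680).
(44 + 7) mod 60 = 51.

51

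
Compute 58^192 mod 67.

By repeated squaring mod 67: 58^1≡58, 58^2≡14, 58^4≡62, 58^8≡25, 58^16≡22, 58^32≡15, 58^64≡24, 58^128≡40.
192 = 64 + 128, so 58^192 ≡ 24·40 ≡ 22 (mod 67).

22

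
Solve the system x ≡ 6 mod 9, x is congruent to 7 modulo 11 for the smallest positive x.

51

x ≡ 6 (mod 9) gives x ∈ {6, 15, 24, 33, 42, 51}.
The first of these with x mod 11 = 7 is 51.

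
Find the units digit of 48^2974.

The units digit of 48^n cycles with period 4: 8, 4, 2, 6, …
2974 mod 4 = 2, so the last digit matches 8^2 = 4.

4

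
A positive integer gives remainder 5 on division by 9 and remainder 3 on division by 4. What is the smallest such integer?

23

x ≡ 3 (mod 4) gives x ∈ {3, 7, 11, 15, 19, 23}.
The first of these with x mod 9 = 5 is 23.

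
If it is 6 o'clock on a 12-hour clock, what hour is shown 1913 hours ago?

1

1913 mod 12 = 5 (since 159·12 = 1908).
6 − 5 → 1 on a 12-hour dial.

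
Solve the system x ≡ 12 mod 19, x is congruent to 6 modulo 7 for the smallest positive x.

69

Since 7·11 ≡ 1 (mod 19), take x = 6 + 7·((12−6)·11 mod 19) = 6 + 7·9 = 69.
Check: 69 mod 19 = 12, 69 mod 7 = 6.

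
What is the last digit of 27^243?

3

Last digits of 7^n: 7, 9, 3, 1 (period 4).
243 mod 4 = 3, so the last digit matches 7^3 = 3.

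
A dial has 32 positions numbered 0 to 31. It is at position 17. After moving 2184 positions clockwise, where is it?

25

2184 mod 32 = 8 (since 68·32 = 2176).
(17 + 8) mod 32 = 25.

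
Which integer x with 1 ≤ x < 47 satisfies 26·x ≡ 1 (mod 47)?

47 = 1·26 + 21
26 = 1·21 + 5
21 = 4·5 + 1
5 = 5·1 + 0
Back-substituting gives 26·38 ≡ 1 (mod 47).

38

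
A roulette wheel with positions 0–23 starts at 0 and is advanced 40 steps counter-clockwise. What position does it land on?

8

40 mod 24 = 16 (since 1·24 = 24).
(0 − 16) mod 24 = 8.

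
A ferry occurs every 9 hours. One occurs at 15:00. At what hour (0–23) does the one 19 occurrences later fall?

19·9 = 171.
171 mod 24 = 3 (since 7·24 = 168).
(15 + 3) mod 24 = 18.

18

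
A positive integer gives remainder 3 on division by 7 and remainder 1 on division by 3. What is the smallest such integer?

10

Since 3·5 ≡ 1 (mod 7), take x = 1 + 3·((3−1)·5 mod 7) = 1 + 3·3 = 10.
Check: 10 mod 7 = 3, 10 mod 3 = 1.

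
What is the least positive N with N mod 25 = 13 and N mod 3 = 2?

38

Since 3·17 ≡ 1 (mod 25), take x = 2 + 3·((13−2)·17 mod 25) = 2 + 3·12 = 38.
Check: 38 mod 25 = 13, 38 mod 3 = 2.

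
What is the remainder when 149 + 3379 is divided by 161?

3379 = 20·161 + 159, so 3379 mod 161 = 159.
(149 + 159) mod 161 = 147.

147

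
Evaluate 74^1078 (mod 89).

55

By repeated squaring mod 89: 74^1≡74, 74^2≡47, 74^4≡73, 74^8≡78, 74^16≡32, 74^32≡45, 74^64≡67, 74^128≡39, 74^256≡8, 74^512≡64, 74^1024≡2.
1078 = 2 + 4 + 16 + 32 + 1024, so 74^1078 ≡ 47·73·32·45·2 ≡ 55 (mod 89).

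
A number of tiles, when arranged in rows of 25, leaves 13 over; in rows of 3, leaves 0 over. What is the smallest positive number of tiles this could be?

x ≡ 0 (mod 3) gives x ∈ {0, 3, 6, 9, 12, 15, 18, 21, …}.
The first of these with x mod 25 = 13 is 63.

63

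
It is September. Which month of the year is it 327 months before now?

June

327 − 27·12 = 3, so 327 ≡ 3 (mod 12).
September − 3 months → June.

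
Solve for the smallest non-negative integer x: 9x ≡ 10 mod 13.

The inverse of 9 mod 13 is 3 (since 9·3 = 27 ≡ 1).
So x ≡ 3·10 = 30 ≡ 4 (mod 13).

4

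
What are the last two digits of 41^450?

By repeated squaring mod 100: 41^1≡41, 41^2≡81, 41^4≡61, 41^8≡21, 41^16≡41, 41^32≡81, 41^64≡61, 41^128≡21, 41^256≡41.
450 = 2 + 64 + 128 + 256, so 41^450 ≡ 81·61·21·41 ≡ 1 (mod 100).

01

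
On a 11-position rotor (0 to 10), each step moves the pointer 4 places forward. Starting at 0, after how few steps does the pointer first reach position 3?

9

The inverse of 4 mod 11 is 3 (since 4·3 = 12 ≡ 1).
So x ≡ 3·3 = 9 ≡ 9 (mod 11).
Check: 4·9 = 36 = 3·11 + 3.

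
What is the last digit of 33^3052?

1

Last digits of 3^n: 3, 9, 7, 1 (period 4).
3052 leaves remainder 0 on division by 4, so 33^3052 ends in 1.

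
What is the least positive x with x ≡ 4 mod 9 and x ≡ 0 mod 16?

x ≡ 4 (mod 9) gives x ∈ {4, 13, 22, 31, 40, 49, 58, 67, …}.
The first of these with x mod 16 = 0 is 112.

112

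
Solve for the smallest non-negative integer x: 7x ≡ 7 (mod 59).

7⁻¹ ≡ 17 (mod 59) because 7·17 = 119 = 2·59 + 1.
Multiplying both sides by 17: x ≡ 17·7 = 119 ≡ 1 (mod 59).
Check: 7·1 = 7 = 0·59 + 7.

1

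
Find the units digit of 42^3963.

8

Last digits of 2^n: 2, 4, 8, 6 (period 4).
3963 mod 4 = 3, so the last digit matches 2^3 = 8.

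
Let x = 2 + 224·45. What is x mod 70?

2

224·45 = 10080.
10080 − 144·70 = 0, so 10080 ≡ 0 (mod 70).
(2 + 0) mod 70 = 2.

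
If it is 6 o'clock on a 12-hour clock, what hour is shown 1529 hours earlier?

1529 = 127·12 + 5, so 1529 mod 12 = 5.
6 − 5 → 1 on a 12-hour dial.

1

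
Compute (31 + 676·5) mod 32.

676·5 = 3380.
3380 mod 32 = 20 (since 105·32 = 3360).
(31 + 20) mod 32 = 19.

19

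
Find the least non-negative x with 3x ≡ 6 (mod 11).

The inverse of 3 mod 11 is 4 (since 3·4 = 12 ≡ 1).
So x ≡ 4·6 = 24 ≡ 2 (mod 11).

2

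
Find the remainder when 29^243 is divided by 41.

By repeated squaring mod 41: 29^1≡29, 29^2≡21, 29^4≡31, 29^8≡18, 29^16≡37, 29^32≡16, 29^64≡10, 29^128≡18.
243 = 1 + 2 + 16 + 32 + 64 + 128, so 29^243 ≡ 29·21·37·16·10·18 ≡ 35 (mod 41).

35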